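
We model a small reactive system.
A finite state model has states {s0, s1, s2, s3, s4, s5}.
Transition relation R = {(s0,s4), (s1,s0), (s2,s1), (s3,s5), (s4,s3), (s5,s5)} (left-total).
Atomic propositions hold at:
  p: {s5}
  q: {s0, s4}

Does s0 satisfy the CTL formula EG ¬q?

No

Sat(¬q) = {s1, s2, s3, s5}
EG ¬q: greatest fixpoint, start Z0 = {s1, s2, s3, s5}, keep only states in Sat with some successor in Z. Z1 = {s2, s3, s5}; Z2 = {s3, s5}; fixed.
Sat(EG ¬q) = {s3, s5}
s0 ∉ Sat(EG ¬q) = {s3, s5}, so the formula does not hold at s0.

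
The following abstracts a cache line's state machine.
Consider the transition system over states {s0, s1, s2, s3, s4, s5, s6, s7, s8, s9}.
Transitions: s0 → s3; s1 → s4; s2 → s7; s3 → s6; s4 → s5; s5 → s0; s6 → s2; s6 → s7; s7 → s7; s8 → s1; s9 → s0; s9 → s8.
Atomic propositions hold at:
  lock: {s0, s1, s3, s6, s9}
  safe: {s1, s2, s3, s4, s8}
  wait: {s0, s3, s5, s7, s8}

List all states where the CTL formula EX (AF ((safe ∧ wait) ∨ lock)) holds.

{s0, s1, s3, s4, s5, s8, s9}

Sat(safe ∧ wait) = {s3, s8}
Sat((safe ∧ wait) ∨ lock) = {s0, s1, s3, s6, s8, s9}
AF ((safe ∧ wait) ∨ lock): least fixpoint, start Z0 = {s0, s1, s3, s6, s8, s9}, add states with every successor in Z. Z1 = {s0, s1, s3, s5, s6, s8, s9}; Z2 = {s0, s1, s3, s4, s5, s6, s8, s9}; fixed.
Sat(AF ((safe ∧ wait) ∨ lock)) = {s0, s1, s3, s4, s5, s6, s8, s9}
Sat(EX (AF ((safe ∧ wait) ∨ lock))) = {s : some successor in {s0, s1, s3, s4, s5, s6, s8, s9}} = {s0, s1, s3, s4, s5, s8, s9}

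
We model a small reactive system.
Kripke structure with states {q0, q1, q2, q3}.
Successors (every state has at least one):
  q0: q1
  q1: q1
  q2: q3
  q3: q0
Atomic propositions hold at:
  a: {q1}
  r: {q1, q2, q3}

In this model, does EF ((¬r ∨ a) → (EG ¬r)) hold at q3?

Sat(¬r) = {q0}
Sat(¬r ∨ a) = {q0, q1}
EG ¬r: greatest fixpoint, start Z0 = {q0}, keep only states in Sat with some successor in Z. Z1 = ∅; fixed.
Sat(EG ¬r) = ∅
Sat((¬r ∨ a) → (EG ¬r)) = {q2, q3}
EF ((¬r ∨ a) → (EG ¬r)): least fixpoint, start Z0 = {q2, q3}, add states with some successor in Z. Already a fixed point.
Sat(EF ((¬r ∨ a) → (EG ¬r))) = {q2, q3}
q3 ∈ Sat(EF ((¬r ∨ a) → (EG ¬r))) = {q2, q3}, so the formula holds at q3.

Yes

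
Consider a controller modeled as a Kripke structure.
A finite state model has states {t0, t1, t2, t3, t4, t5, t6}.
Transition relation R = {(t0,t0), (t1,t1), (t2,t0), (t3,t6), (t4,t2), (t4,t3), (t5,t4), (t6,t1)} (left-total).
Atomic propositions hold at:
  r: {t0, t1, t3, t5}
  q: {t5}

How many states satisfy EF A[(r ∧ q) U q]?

1

Sat(r ∧ q) = {t5}
A[(r ∧ q) U q]: least fixpoint, start Z0 = Sat(q) = {t5}, add states in Sat(r ∧ q) with every successor in Z. Already a fixed point.
Sat(A[(r ∧ q) U q]) = {t5}
EF A[(r ∧ q) U q]: least fixpoint, start Z0 = {t5}, add states with some successor in Z. Already a fixed point.
Sat(EF A[(r ∧ q) U q]) = {t5}
|Sat(EF A[(r ∧ q) U q])| = |{t5}| = 1.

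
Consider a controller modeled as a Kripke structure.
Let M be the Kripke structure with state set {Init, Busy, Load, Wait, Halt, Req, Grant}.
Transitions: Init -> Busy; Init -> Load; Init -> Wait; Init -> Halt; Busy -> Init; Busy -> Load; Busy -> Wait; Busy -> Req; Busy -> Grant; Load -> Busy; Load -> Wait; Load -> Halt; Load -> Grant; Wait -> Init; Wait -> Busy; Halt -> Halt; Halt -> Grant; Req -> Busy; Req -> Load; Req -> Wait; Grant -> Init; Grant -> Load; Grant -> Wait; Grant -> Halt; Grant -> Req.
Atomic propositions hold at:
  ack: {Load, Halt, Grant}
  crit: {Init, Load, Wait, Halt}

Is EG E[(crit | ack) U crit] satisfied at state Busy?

No

Sat(crit | ack) = {Init, Load, Wait, Halt, Grant}
E[(crit | ack) U crit]: least fixpoint, start Z0 = Sat(crit) = {Init, Load, Wait, Halt}, add states in Sat(crit | ack) with some successor in Z. Z1 = {Init, Load, Wait, Halt, Grant}; fixed.
Sat(E[(crit | ack) U crit]) = {Init, Load, Wait, Halt, Grant}
EG E[(crit | ack) U crit]: greatest fixpoint, start Z0 = {Init, Load, Wait, Halt, Grant}, keep only states in Sat with some successor in Z. Already a fixed point.
Sat(EG E[(crit | ack) U crit]) = {Init, Load, Wait, Halt, Grant}
Busy ∉ Sat(EG E[(crit | ack) U crit]) = {Init, Load, Wait, Halt, Grant}, so the formula does not hold at Busy.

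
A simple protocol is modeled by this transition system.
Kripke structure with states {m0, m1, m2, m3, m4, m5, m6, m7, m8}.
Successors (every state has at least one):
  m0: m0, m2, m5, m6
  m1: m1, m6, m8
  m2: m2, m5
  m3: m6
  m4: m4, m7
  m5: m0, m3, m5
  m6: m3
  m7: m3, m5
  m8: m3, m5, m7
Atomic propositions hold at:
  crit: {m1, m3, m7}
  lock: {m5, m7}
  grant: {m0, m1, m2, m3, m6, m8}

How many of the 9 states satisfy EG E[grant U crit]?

E[grant U crit]: least fixpoint, start Z0 = Sat(crit) = {m1, m3, m7}, add states in Sat(grant) with some successor in Z. Z1 = {m1, m3, m6, m7, m8}; Z2 = {m0, m1, m3, m6, m7, m8}; fixed.
Sat(E[grant U crit]) = {m0, m1, m3, m6, m7, m8}
EG E[grant U crit]: greatest fixpoint, start Z0 = {m0, m1, m3, m6, m7, m8}, keep only states in Sat with some successor in Z. Already a fixed point.
Sat(EG E[grant U crit]) = {m0, m1, m3, m6, m7, m8}
|Sat(EG E[grant U crit])| = |{m0, m1, m3, m6, m7, m8}| = 6.

6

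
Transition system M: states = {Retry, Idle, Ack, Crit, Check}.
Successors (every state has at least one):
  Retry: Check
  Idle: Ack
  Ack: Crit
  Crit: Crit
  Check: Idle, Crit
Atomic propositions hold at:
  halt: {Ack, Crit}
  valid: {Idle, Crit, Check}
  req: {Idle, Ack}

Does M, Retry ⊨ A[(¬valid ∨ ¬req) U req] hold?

Sat(¬valid) = {Retry, Ack}
Sat(¬req) = {Retry, Crit, Check}
Sat(¬valid ∨ ¬req) = {Retry, Ack, Crit, Check}
A[(¬valid ∨ ¬req) U req]: least fixpoint, start Z0 = Sat(req) = {Idle, Ack}, add states in Sat(¬valid ∨ ¬req) with every successor in Z. Already a fixed point.
Sat(A[(¬valid ∨ ¬req) U req]) = {Idle, Ack}
Retry ∉ Sat(A[(¬valid ∨ ¬req) U req]) = {Idle, Ack}, so the formula does not hold at Retry.

No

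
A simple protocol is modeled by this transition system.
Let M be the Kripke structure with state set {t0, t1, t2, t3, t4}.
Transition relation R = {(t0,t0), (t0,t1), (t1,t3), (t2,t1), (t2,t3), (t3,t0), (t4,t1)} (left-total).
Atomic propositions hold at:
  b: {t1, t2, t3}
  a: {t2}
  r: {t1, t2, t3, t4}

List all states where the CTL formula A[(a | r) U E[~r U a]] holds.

{t2}

Sat(a | r) = {t1, t2, t3, t4}
Sat(~r) = {t0}
E[~r U a]: least fixpoint, start Z0 = Sat(a) = {t2}, add states in Sat(~r) with some successor in Z. Already a fixed point.
Sat(E[~r U a]) = {t2}
A[(a | r) U E[~r U a]]: least fixpoint, start Z0 = Sat(E[~r U a]) = {t2}, add states in Sat(a | r) with every successor in Z. Already a fixed point.
Sat(A[(a | r) U E[~r U a]]) = {t2}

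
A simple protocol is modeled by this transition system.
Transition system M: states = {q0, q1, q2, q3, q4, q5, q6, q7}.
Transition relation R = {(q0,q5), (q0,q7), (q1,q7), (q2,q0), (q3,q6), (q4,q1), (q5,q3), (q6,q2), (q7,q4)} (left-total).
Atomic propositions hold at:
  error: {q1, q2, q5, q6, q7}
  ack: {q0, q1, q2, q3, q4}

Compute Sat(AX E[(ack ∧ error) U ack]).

Sat(ack ∧ error) = {q1, q2}
E[(ack ∧ error) U ack]: least fixpoint, start Z0 = Sat(ack) = {q0, q1, q2, q3, q4}, add states in Sat(ack ∧ error) with some successor in Z. Already a fixed point.
Sat(E[(ack ∧ error) U ack]) = {q0, q1, q2, q3, q4}
Sat(AX E[(ack ∧ error) U ack]) = {s : every successor in {q0, q1, q2, q3, q4}} = {q2, q4, q5, q6, q7}

{q2, q4, q5, q6, q7}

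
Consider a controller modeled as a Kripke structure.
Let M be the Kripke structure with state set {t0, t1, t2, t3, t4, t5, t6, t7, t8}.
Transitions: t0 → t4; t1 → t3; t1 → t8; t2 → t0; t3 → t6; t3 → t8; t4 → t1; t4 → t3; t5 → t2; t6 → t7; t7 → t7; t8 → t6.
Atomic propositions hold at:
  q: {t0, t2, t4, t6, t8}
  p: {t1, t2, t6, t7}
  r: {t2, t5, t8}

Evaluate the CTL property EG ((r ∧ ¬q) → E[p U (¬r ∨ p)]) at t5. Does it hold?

Sat(¬q) = {t1, t3, t5, t7}
Sat(r ∧ ¬q) = {t5}
Sat(¬r) = {t0, t1, t3, t4, t6, t7}
Sat(¬r ∨ p) = {t0, t1, t2, t3, t4, t6, t7}
E[p U (¬r ∨ p)]: least fixpoint, start Z0 = Sat((¬r ∨ p)) = {t0, t1, t2, t3, t4, t6, t7}, add states in Sat(p) with some successor in Z. Already a fixed point.
Sat(E[p U (¬r ∨ p)]) = {t0, t1, t2, t3, t4, t6, t7}
Sat((r ∧ ¬q) → E[p U (¬r ∨ p)]) = {t0, t1, t2, t3, t4, t6, t7, t8}
EG ((r ∧ ¬q) → E[p U (¬r ∨ p)]): greatest fixpoint, start Z0 = {t0, t1, t2, t3, t4, t6, t7, t8}, keep only states in Sat with some successor in Z. Already a fixed point.
Sat(EG ((r ∧ ¬q) → E[p U (¬r ∨ p)])) = {t0, t1, t2, t3, t4, t6, t7, t8}
t5 ∉ Sat(EG ((r ∧ ¬q) → E[p U (¬r ∨ p)])) = {t0, t1, t2, t3, t4, t6, t7, t8}, so the formula does not hold at t5.

No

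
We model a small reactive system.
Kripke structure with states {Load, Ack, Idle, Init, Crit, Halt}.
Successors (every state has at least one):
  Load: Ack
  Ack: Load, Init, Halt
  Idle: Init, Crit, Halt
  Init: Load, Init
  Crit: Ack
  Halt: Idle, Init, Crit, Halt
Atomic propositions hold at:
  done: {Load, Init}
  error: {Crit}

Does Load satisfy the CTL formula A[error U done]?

A[error U done]: least fixpoint, start Z0 = Sat(done) = {Load, Init}, add states in Sat(error) with every successor in Z. Already a fixed point.
Sat(A[error U done]) = {Load, Init}
Load ∈ Sat(A[error U done]) = {Load, Init}, so the formula holds at Load.

Yes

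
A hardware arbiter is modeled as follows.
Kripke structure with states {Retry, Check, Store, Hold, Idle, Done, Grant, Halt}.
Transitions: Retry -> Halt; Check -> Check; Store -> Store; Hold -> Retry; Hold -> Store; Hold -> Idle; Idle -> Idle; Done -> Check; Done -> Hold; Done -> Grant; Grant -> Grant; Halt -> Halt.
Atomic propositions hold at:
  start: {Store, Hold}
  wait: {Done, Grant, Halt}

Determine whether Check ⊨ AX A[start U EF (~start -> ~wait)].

Sat(~start) = {Retry, Check, Idle, Done, Grant, Halt}
Sat(~wait) = {Retry, Check, Store, Hold, Idle}
Sat(~start -> ~wait) = {Retry, Check, Store, Hold, Idle}
EF (~start -> ~wait): least fixpoint, start Z0 = {Retry, Check, Store, Hold, Idle}, add states with some successor in Z. Z1 = {Retry, Check, Store, Hold, Idle, Done}; fixed.
Sat(EF (~start -> ~wait)) = {Retry, Check, Store, Hold, Idle, Done}
A[start U EF (~start -> ~wait)]: least fixpoint, start Z0 = Sat(EF (~start -> ~wait)) = {Retry, Check, Store, Hold, Idle, Done}, add states in Sat(start) with every successor in Z. Already a fixed point.
Sat(A[start U EF (~start -> ~wait)]) = {Retry, Check, Store, Hold, Idle, Done}
Sat(AX A[start U EF (~start -> ~wait)]) = {s : every successor in {Retry, Check, Store, Hold, Idle, Done}} = {Check, Store, Hold, Idle}
Check ∈ Sat(AX A[start U EF (~start -> ~wait)]) = {Check, Store, Hold, Idle}, so the formula holds at Check.

Yes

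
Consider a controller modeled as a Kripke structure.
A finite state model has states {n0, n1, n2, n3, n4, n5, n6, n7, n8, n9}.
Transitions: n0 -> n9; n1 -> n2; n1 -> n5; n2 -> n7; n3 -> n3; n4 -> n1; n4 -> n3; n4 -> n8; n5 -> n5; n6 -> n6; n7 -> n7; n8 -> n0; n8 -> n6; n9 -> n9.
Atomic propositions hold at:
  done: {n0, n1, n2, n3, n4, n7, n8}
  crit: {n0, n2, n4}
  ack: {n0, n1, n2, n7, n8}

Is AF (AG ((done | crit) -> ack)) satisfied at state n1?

Sat(done | crit) = {n0, n1, n2, n3, n4, n7, n8}
Sat((done | crit) -> ack) = {n0, n1, n2, n5, n6, n7, n8, n9}
AG ((done | crit) -> ack): greatest fixpoint, start Z0 = {n0, n1, n2, n5, n6, n7, n8, n9}, keep only states in Sat with every successor in Z. Already a fixed point.
Sat(AG ((done | crit) -> ack)) = {n0, n1, n2, n5, n6, n7, n8, n9}
AF (AG ((done | crit) -> ack)): least fixpoint, start Z0 = {n0, n1, n2, n5, n6, n7, n8, n9}, add states with every successor in Z. Already a fixed point.
Sat(AF (AG ((done | crit) -> ack))) = {n0, n1, n2, n5, n6, n7, n8, n9}
n1 ∈ Sat(AF (AG ((done | crit) -> ack))) = {n0, n1, n2, n5, n6, n7, n8, n9}, so the formula holds at n1.

Yes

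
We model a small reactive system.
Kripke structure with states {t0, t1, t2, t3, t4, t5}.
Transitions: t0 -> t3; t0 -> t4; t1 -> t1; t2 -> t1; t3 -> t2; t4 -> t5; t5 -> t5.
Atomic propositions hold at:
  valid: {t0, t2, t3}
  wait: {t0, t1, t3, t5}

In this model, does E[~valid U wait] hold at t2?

No

Sat(~valid) = {t1, t4, t5}
E[~valid U wait]: least fixpoint, start Z0 = Sat(wait) = {t0, t1, t3, t5}, add states in Sat(~valid) with some successor in Z. Z1 = {t0, t1, t3, t4, t5}; fixed.
Sat(E[~valid U wait]) = {t0, t1, t3, t4, t5}
t2 ∉ Sat(E[~valid U wait]) = {t0, t1, t3, t4, t5}, so the formula does not hold at t2.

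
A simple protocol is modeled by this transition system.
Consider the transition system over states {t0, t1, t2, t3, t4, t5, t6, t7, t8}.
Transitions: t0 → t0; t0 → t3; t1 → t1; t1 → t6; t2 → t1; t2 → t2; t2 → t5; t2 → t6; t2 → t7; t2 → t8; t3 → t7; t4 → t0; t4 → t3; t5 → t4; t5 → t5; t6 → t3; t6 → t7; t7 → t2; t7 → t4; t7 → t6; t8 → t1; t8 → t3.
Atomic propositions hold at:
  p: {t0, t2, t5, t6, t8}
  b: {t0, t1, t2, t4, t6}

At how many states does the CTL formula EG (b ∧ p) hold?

Sat(b ∧ p) = {t0, t2, t6}
EG (b ∧ p): greatest fixpoint, start Z0 = {t0, t2, t6}, keep only states in Sat with some successor in Z. Z1 = {t0, t2}; fixed.
Sat(EG (b ∧ p)) = {t0, t2}
|Sat(EG (b ∧ p))| = |{t0, t2}| = 2.

2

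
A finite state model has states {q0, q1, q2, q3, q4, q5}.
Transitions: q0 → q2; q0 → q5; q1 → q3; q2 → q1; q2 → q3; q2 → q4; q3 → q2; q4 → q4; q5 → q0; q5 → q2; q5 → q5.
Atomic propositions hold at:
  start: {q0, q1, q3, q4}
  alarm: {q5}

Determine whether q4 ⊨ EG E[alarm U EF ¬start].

No

Sat(¬start) = {q2, q5}
EF ¬start: least fixpoint, start Z0 = {q2, q5}, add states with some successor in Z. Z1 = {q0, q2, q3, q5}; Z2 = {q0, q1, q2, q3, q5}; fixed.
Sat(EF ¬start) = {q0, q1, q2, q3, q5}
E[alarm U EF ¬start]: least fixpoint, start Z0 = Sat(EF ¬start) = {q0, q1, q2, q3, q5}, add states in Sat(alarm) with some successor in Z. Already a fixed point.
Sat(E[alarm U EF ¬start]) = {q0, q1, q2, q3, q5}
EG E[alarm U EF ¬start]: greatest fixpoint, start Z0 = {q0, q1, q2, q3, q5}, keep only states in Sat with some successor in Z. Already a fixed point.
Sat(EG E[alarm U EF ¬start]) = {q0, q1, q2, q3, q5}
q4 ∉ Sat(EG E[alarm U EF ¬start]) = {q0, q1, q2, q3, q5}, so the formula does not hold at q4.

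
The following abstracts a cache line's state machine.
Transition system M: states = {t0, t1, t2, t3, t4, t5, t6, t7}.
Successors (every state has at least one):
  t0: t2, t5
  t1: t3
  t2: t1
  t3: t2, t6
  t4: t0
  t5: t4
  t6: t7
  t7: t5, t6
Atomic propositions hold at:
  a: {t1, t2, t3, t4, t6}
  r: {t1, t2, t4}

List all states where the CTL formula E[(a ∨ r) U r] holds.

Sat(a ∨ r) = {t1, t2, t3, t4, t6}
E[(a ∨ r) U r]: least fixpoint, start Z0 = Sat(r) = {t1, t2, t4}, add states in Sat(a ∨ r) with some successor in Z. Z1 = {t1, t2, t3, t4}; fixed.
Sat(E[(a ∨ r) U r]) = {t1, t2, t3, t4}

{t1, t2, t3, t4}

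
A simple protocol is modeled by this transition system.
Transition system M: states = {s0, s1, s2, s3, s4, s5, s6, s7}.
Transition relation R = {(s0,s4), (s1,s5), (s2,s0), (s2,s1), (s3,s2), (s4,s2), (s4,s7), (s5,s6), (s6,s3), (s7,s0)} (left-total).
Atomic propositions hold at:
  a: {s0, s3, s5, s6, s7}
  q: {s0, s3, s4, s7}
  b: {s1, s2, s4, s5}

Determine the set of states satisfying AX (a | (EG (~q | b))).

Sat(~q) = {s1, s2, s5, s6}
Sat(~q | b) = {s1, s2, s4, s5, s6}
EG (~q | b): greatest fixpoint, start Z0 = {s1, s2, s4, s5, s6}, keep only states in Sat with some successor in Z. Z1 = {s1, s2, s4, s5}; Z2 = {s1, s2, s4}; Z3 = {s2, s4}; Z4 = {s4}; Z5 = ∅; fixed.
Sat(EG (~q | b)) = ∅
Sat(a | (EG (~q | b))) = {s0, s3, s5, s6, s7}
Sat(AX (a | (EG (~q | b)))) = {s : every successor in {s0, s3, s5, s6, s7}} = {s1, s5, s6, s7}

{s1, s5, s6, s7}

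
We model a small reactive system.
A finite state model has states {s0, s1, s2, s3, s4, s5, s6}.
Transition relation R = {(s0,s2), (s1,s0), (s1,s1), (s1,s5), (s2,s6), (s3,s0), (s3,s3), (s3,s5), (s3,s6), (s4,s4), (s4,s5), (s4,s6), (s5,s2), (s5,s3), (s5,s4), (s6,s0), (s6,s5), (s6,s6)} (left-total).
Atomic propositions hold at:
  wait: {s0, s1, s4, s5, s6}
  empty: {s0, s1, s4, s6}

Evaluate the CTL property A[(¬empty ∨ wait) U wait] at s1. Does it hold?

Yes

Sat(¬empty) = {s2, s3, s5}
Sat(¬empty ∨ wait) = {s0, s1, s2, s3, s4, s5, s6}
A[(¬empty ∨ wait) U wait]: least fixpoint, start Z0 = Sat(wait) = {s0, s1, s4, s5, s6}, add states in Sat(¬empty ∨ wait) with every successor in Z. Z1 = {s0, s1, s2, s4, s5, s6}; fixed.
Sat(A[(¬empty ∨ wait) U wait]) = {s0, s1, s2, s4, s5, s6}
s1 ∈ Sat(A[(¬empty ∨ wait) U wait]) = {s0, s1, s2, s4, s5, s6}, so the formula holds at s1.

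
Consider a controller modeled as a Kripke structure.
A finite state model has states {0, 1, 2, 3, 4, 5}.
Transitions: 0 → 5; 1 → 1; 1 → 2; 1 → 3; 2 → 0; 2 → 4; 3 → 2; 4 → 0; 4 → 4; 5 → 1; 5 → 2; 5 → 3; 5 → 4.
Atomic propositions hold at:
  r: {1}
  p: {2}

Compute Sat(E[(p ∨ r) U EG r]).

{1}

Sat(p ∨ r) = {1, 2}
EG r: greatest fixpoint, start Z0 = {1}, keep only states in Sat with some successor in Z. Already a fixed point.
Sat(EG r) = {1}
E[(p ∨ r) U EG r]: least fixpoint, start Z0 = Sat(EG r) = {1}, add states in Sat(p ∨ r) with some successor in Z. Already a fixed point.
Sat(E[(p ∨ r) U EG r]) = {1}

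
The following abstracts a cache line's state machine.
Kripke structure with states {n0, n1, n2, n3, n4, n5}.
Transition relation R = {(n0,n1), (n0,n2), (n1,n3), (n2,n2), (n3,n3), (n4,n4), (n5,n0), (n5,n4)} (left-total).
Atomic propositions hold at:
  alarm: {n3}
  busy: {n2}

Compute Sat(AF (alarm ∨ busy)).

Sat(alarm ∨ busy) = {n2, n3}
AF (alarm ∨ busy): least fixpoint, start Z0 = {n2, n3}, add states with every successor in Z. Z1 = {n1, n2, n3}; Z2 = {n0, n1, n2, n3}; fixed.
Sat(AF (alarm ∨ busy)) = {n0, n1, n2, n3}

{n0, n1, n2, n3}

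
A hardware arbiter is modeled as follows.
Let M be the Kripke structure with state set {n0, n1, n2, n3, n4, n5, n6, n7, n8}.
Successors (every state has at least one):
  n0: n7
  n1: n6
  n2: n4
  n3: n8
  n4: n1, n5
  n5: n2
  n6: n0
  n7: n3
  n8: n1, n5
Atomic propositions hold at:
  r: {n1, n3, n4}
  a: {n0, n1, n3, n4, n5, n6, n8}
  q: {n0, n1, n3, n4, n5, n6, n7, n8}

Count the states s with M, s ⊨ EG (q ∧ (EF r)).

7

EF r: least fixpoint, start Z0 = {n1, n3, n4}, add states with some successor in Z. Z1 = {n1, n2, n3, n4, n7, n8}; Z2 = {n0, n1, n2, n3, n4, n5, n7, n8}; Z3 = {n0, n1, n2, n3, n4, n5, n6, n7, n8}; fixed.
Sat(EF r) = {n0, n1, n2, n3, n4, n5, n6, n7, n8}
Sat(q ∧ (EF r)) = {n0, n1, n3, n4, n5, n6, n7, n8}
EG (q ∧ (EF r)): greatest fixpoint, start Z0 = {n0, n1, n3, n4, n5, n6, n7, n8}, keep only states in Sat with some successor in Z. Z1 = {n0, n1, n3, n4, n6, n7, n8}; fixed.
Sat(EG (q ∧ (EF r))) = {n0, n1, n3, n4, n6, n7, n8}
|Sat(EG (q ∧ (EF r)))| = |{n0, n1, n3, n4, n6, n7, n8}| = 7.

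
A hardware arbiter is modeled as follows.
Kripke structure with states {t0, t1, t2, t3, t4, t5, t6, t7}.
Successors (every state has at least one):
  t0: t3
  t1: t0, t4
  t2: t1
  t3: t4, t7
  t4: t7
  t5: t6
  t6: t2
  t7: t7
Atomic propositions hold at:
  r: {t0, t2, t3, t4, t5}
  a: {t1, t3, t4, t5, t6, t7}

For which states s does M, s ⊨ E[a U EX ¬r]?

{t1, t2, t3, t4, t5, t6, t7}

Sat(¬r) = {t1, t6, t7}
Sat(EX ¬r) = {s : some successor in {t1, t6, t7}} = {t2, t3, t4, t5, t7}
E[a U EX ¬r]: least fixpoint, start Z0 = Sat(EX ¬r) = {t2, t3, t4, t5, t7}, add states in Sat(a) with some successor in Z. Z1 = {t1, t2, t3, t4, t5, t6, t7}; fixed.
Sat(E[a U EX ¬r]) = {t1, t2, t3, t4, t5, t6, t7}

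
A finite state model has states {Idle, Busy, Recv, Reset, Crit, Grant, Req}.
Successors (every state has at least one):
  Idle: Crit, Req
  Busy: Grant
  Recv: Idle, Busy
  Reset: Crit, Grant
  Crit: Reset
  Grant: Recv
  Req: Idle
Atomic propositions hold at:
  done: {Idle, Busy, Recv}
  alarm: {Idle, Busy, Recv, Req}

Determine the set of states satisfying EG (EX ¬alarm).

{Idle, Reset, Crit}

Sat(¬alarm) = {Reset, Crit, Grant}
Sat(EX ¬alarm) = {s : some successor in {Reset, Crit, Grant}} = {Idle, Busy, Reset, Crit}
EG (EX ¬alarm): greatest fixpoint, start Z0 = {Idle, Busy, Reset, Crit}, keep only states in Sat with some successor in Z. Z1 = {Idle, Reset, Crit}; fixed.
Sat(EG (EX ¬alarm)) = {Idle, Reset, Crit}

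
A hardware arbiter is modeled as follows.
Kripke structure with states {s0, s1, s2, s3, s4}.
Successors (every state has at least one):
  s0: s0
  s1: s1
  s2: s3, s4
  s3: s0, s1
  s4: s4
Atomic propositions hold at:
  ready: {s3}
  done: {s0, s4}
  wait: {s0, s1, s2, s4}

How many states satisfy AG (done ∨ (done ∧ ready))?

Sat(done ∧ ready) = ∅
Sat(done ∨ (done ∧ ready)) = {s0, s4}
AG (done ∨ (done ∧ ready)): greatest fixpoint, start Z0 = {s0, s4}, keep only states in Sat with every successor in Z. Already a fixed point.
Sat(AG (done ∨ (done ∧ ready))) = {s0, s4}
|Sat(AG (done ∨ (done ∧ ready)))| = |{s0, s4}| = 2.

2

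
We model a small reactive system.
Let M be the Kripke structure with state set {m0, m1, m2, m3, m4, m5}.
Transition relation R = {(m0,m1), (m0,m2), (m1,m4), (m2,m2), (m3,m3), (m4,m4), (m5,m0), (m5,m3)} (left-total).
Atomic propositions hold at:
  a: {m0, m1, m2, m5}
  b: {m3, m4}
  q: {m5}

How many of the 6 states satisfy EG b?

2

EG b: greatest fixpoint, start Z0 = {m3, m4}, keep only states in Sat with some successor in Z. Already a fixed point.
Sat(EG b) = {m3, m4}
|Sat(EG b)| = |{m3, m4}| = 2.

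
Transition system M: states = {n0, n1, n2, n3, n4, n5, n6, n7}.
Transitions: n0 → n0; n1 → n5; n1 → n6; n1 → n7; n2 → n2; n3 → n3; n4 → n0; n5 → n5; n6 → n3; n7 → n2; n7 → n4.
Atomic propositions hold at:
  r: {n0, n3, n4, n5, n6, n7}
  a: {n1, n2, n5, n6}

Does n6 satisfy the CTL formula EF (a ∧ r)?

Yes

Sat(a ∧ r) = {n5, n6}
EF (a ∧ r): least fixpoint, start Z0 = {n5, n6}, add states with some successor in Z. Z1 = {n1, n5, n6}; fixed.
Sat(EF (a ∧ r)) = {n1, n5, n6}
n6 ∈ Sat(EF (a ∧ r)) = {n1, n5, n6}, so the formula holds at n6.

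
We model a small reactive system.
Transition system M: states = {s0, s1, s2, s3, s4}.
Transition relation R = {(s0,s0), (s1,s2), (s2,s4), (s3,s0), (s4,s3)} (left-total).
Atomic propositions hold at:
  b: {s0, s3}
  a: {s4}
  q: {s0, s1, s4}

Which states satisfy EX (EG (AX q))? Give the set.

{s0, s3, s4}

Sat(AX q) = {s : every successor in {s0, s1, s4}} = {s0, s2, s3}
EG (AX q): greatest fixpoint, start Z0 = {s0, s2, s3}, keep only states in Sat with some successor in Z. Z1 = {s0, s3}; fixed.
Sat(EG (AX q)) = {s0, s3}
Sat(EX (EG (AX q))) = {s : some successor in {s0, s3}} = {s0, s3, s4}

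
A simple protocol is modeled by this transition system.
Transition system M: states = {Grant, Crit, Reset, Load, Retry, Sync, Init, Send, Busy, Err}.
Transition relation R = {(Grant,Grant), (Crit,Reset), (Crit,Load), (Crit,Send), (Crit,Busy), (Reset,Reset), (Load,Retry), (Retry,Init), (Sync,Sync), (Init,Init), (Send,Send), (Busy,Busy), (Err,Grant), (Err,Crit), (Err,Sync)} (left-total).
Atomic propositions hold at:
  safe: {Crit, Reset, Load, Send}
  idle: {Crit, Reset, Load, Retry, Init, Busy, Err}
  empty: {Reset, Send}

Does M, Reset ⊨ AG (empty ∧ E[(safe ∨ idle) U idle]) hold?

Sat(safe ∨ idle) = {Crit, Reset, Load, Retry, Init, Send, Busy, Err}
E[(safe ∨ idle) U idle]: least fixpoint, start Z0 = Sat(idle) = {Crit, Reset, Load, Retry, Init, Busy, Err}, add states in Sat(safe ∨ idle) with some successor in Z. Already a fixed point.
Sat(E[(safe ∨ idle) U idle]) = {Crit, Reset, Load, Retry, Init, Busy, Err}
Sat(empty ∧ E[(safe ∨ idle) U idle]) = {Reset}
AG (empty ∧ E[(safe ∨ idle) U idle]): greatest fixpoint, start Z0 = {Reset}, keep only states in Sat with every successor in Z. Already a fixed point.
Sat(AG (empty ∧ E[(safe ∨ idle) U idle])) = {Reset}
Reset ∈ Sat(AG (empty ∧ E[(safe ∨ idle) U idle])) = {Reset}, so the formula holds at Reset.

Yes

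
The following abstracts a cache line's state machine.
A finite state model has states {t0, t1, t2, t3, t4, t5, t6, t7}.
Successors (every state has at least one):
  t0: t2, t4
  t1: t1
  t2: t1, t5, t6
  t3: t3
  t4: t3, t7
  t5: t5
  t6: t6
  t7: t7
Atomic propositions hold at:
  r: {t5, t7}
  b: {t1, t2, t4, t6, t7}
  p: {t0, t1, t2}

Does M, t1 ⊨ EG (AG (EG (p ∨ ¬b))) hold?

Yes

Sat(¬b) = {t0, t3, t5}
Sat(p ∨ ¬b) = {t0, t1, t2, t3, t5}
EG (p ∨ ¬b): greatest fixpoint, start Z0 = {t0, t1, t2, t3, t5}, keep only states in Sat with some successor in Z. Already a fixed point.
Sat(EG (p ∨ ¬b)) = {t0, t1, t2, t3, t5}
AG (EG (p ∨ ¬b)): greatest fixpoint, start Z0 = {t0, t1, t2, t3, t5}, keep only states in Sat with every successor in Z. Z1 = {t1, t3, t5}; fixed.
Sat(AG (EG (p ∨ ¬b))) = {t1, t3, t5}
EG (AG (EG (p ∨ ¬b))): greatest fixpoint, start Z0 = {t1, t3, t5}, keep only states in Sat with some successor in Z. Already a fixed point.
Sat(EG (AG (EG (p ∨ ¬b)))) = {t1, t3, t5}
t1 ∈ Sat(EG (AG (EG (p ∨ ¬b)))) = {t1, t3, t5}, so the formula holds at t1.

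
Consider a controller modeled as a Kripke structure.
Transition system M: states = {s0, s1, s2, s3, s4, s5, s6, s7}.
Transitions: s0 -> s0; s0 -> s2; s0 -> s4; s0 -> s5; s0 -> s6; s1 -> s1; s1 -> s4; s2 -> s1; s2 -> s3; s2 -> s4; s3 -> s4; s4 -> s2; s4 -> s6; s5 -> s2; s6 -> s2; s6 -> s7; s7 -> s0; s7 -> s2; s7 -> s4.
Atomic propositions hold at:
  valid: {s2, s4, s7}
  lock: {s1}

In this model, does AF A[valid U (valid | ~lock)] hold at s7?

Sat(~lock) = {s0, s2, s3, s4, s5, s6, s7}
Sat(valid | ~lock) = {s0, s2, s3, s4, s5, s6, s7}
A[valid U (valid | ~lock)]: least fixpoint, start Z0 = Sat((valid | ~lock)) = {s0, s2, s3, s4, s5, s6, s7}, add states in Sat(valid) with every successor in Z. Already a fixed point.
Sat(A[valid U (valid | ~lock)]) = {s0, s2, s3, s4, s5, s6, s7}
AF A[valid U (valid | ~lock)]: least fixpoint, start Z0 = {s0, s2, s3, s4, s5, s6, s7}, add states with every successor in Z. Already a fixed point.
Sat(AF A[valid U (valid | ~lock)]) = {s0, s2, s3, s4, s5, s6, s7}
s7 ∈ Sat(AF A[valid U (valid | ~lock)]) = {s0, s2, s3, s4, s5, s6, s7}, so the formula holds at s7.

Yes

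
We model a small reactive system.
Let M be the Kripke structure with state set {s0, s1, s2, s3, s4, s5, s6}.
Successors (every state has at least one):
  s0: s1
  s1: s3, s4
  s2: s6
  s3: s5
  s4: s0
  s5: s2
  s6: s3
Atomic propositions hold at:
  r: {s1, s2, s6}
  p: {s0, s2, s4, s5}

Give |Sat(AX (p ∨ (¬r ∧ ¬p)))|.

Sat(¬r) = {s0, s3, s4, s5}
Sat(¬p) = {s1, s3, s6}
Sat(¬r ∧ ¬p) = {s3}
Sat(p ∨ (¬r ∧ ¬p)) = {s0, s2, s3, s4, s5}
Sat(AX (p ∨ (¬r ∧ ¬p))) = {s : every successor in {s0, s2, s3, s4, s5}} = {s1, s3, s4, s5, s6}
|Sat(AX (p ∨ (¬r ∧ ¬p)))| = |{s1, s3, s4, s5, s6}| = 5.

5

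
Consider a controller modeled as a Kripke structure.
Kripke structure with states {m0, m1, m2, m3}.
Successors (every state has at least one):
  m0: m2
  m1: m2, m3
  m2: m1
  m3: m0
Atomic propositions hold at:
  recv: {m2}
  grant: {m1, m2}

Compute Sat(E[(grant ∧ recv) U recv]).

{m2}

Sat(grant ∧ recv) = {m2}
E[(grant ∧ recv) U recv]: least fixpoint, start Z0 = Sat(recv) = {m2}, add states in Sat(grant ∧ recv) with some successor in Z. Already a fixed point.
Sat(E[(grant ∧ recv) U recv]) = {m2}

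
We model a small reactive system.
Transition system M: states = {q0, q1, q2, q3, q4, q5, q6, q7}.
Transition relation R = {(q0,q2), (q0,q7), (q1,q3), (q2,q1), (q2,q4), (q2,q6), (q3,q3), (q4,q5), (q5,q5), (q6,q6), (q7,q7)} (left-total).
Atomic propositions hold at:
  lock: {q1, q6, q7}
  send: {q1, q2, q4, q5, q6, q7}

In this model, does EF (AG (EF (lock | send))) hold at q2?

Sat(lock | send) = {q1, q2, q4, q5, q6, q7}
EF (lock | send): least fixpoint, start Z0 = {q1, q2, q4, q5, q6, q7}, add states with some successor in Z. Z1 = {q0, q1, q2, q4, q5, q6, q7}; fixed.
Sat(EF (lock | send)) = {q0, q1, q2, q4, q5, q6, q7}
AG (EF (lock | send)): greatest fixpoint, start Z0 = {q0, q1, q2, q4, q5, q6, q7}, keep only states in Sat with every successor in Z. Z1 = {q0, q2, q4, q5, q6, q7}; Z2 = {q0, q4, q5, q6, q7}; Z3 = {q4, q5, q6, q7}; fixed.
Sat(AG (EF (lock | send))) = {q4, q5, q6, q7}
EF (AG (EF (lock | send))): least fixpoint, start Z0 = {q4, q5, q6, q7}, add states with some successor in Z. Z1 = {q0, q2, q4, q5, q6, q7}; fixed.
Sat(EF (AG (EF (lock | send)))) = {q0, q2, q4, q5, q6, q7}
q2 ∈ Sat(EF (AG (EF (lock | send)))) = {q0, q2, q4, q5, q6, q7}, so the formula holds at q2.

Yes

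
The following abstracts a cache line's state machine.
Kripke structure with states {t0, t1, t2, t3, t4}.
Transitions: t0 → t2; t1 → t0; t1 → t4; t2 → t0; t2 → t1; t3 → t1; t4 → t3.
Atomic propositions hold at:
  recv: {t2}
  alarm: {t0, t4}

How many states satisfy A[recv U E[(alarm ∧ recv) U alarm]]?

Sat(alarm ∧ recv) = ∅
E[(alarm ∧ recv) U alarm]: least fixpoint, start Z0 = Sat(alarm) = {t0, t4}, add states in Sat(alarm ∧ recv) with some successor in Z. Already a fixed point.
Sat(E[(alarm ∧ recv) U alarm]) = {t0, t4}
A[recv U E[(alarm ∧ recv) U alarm]]: least fixpoint, start Z0 = Sat(E[(alarm ∧ recv) U alarm]) = {t0, t4}, add states in Sat(recv) with every successor in Z. Already a fixed point.
Sat(A[recv U E[(alarm ∧ recv) U alarm]]) = {t0, t4}
|Sat(A[recv U E[(alarm ∧ recv) U alarm]])| = |{t0, t4}| = 2.

2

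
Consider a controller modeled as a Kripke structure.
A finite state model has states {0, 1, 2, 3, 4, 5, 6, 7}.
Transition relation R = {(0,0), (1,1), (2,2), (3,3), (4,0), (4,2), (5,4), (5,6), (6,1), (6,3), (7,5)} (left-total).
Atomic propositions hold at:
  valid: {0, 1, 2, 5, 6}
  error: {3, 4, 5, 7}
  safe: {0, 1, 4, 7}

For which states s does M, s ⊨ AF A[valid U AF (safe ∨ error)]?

{0, 1, 3, 4, 5, 6, 7}

Sat(safe ∨ error) = {0, 1, 3, 4, 5, 7}
AF (safe ∨ error): least fixpoint, start Z0 = {0, 1, 3, 4, 5, 7}, add states with every successor in Z. Z1 = {0, 1, 3, 4, 5, 6, 7}; fixed.
Sat(AF (safe ∨ error)) = {0, 1, 3, 4, 5, 6, 7}
A[valid U AF (safe ∨ error)]: least fixpoint, start Z0 = Sat(AF (safe ∨ error)) = {0, 1, 3, 4, 5, 6, 7}, add states in Sat(valid) with every successor in Z. Already a fixed point.
Sat(A[valid U AF (safe ∨ error)]) = {0, 1, 3, 4, 5, 6, 7}
AF A[valid U AF (safe ∨ error)]: least fixpoint, start Z0 = {0, 1, 3, 4, 5, 6, 7}, add states with every successor in Z. Already a fixed point.
Sat(AF A[valid U AF (safe ∨ error)]) = {0, 1, 3, 4, 5, 6, 7}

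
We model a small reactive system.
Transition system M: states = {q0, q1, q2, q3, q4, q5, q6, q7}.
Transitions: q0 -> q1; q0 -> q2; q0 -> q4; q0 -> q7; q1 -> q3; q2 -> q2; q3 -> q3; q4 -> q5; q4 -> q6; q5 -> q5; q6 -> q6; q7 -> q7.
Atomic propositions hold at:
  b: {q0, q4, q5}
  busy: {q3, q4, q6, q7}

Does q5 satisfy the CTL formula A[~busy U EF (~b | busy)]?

No

Sat(~busy) = {q0, q1, q2, q5}
Sat(~b) = {q1, q2, q3, q6, q7}
Sat(~b | busy) = {q1, q2, q3, q4, q6, q7}
EF (~b | busy): least fixpoint, start Z0 = {q1, q2, q3, q4, q6, q7}, add states with some successor in Z. Z1 = {q0, q1, q2, q3, q4, q6, q7}; fixed.
Sat(EF (~b | busy)) = {q0, q1, q2, q3, q4, q6, q7}
A[~busy U EF (~b | busy)]: least fixpoint, start Z0 = Sat(EF (~b | busy)) = {q0, q1, q2, q3, q4, q6, q7}, add states in Sat(~busy) with every successor in Z. Already a fixed point.
Sat(A[~busy U EF (~b | busy)]) = {q0, q1, q2, q3, q4, q6, q7}
q5 ∉ Sat(A[~busy U EF (~b | busy)]) = {q0, q1, q2, q3, q4, q6, q7}, so the formula does not hold at q5.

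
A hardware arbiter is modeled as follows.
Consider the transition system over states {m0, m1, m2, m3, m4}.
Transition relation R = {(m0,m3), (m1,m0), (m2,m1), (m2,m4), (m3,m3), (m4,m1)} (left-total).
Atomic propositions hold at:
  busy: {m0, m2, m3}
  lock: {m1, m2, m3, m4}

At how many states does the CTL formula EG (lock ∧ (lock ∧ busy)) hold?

Sat(lock ∧ busy) = {m2, m3}
Sat(lock ∧ (lock ∧ busy)) = {m2, m3}
EG (lock ∧ (lock ∧ busy)): greatest fixpoint, start Z0 = {m2, m3}, keep only states in Sat with some successor in Z. Z1 = {m3}; fixed.
Sat(EG (lock ∧ (lock ∧ busy))) = {m3}
|Sat(EG (lock ∧ (lock ∧ busy)))| = |{m3}| = 1.

1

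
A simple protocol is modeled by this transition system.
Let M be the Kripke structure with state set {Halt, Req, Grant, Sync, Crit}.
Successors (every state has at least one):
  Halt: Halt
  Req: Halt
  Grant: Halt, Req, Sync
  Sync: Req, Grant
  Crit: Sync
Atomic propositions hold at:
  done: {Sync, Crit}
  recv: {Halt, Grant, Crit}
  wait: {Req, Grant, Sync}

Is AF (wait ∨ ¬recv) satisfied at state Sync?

Yes

Sat(¬recv) = {Req, Sync}
Sat(wait ∨ ¬recv) = {Req, Grant, Sync}
AF (wait ∨ ¬recv): least fixpoint, start Z0 = {Req, Grant, Sync}, add states with every successor in Z. Z1 = {Req, Grant, Sync, Crit}; fixed.
Sat(AF (wait ∨ ¬recv)) = {Req, Grant, Sync, Crit}
Sync ∈ Sat(AF (wait ∨ ¬recv)) = {Req, Grant, Sync, Crit}, so the formula holds at Sync.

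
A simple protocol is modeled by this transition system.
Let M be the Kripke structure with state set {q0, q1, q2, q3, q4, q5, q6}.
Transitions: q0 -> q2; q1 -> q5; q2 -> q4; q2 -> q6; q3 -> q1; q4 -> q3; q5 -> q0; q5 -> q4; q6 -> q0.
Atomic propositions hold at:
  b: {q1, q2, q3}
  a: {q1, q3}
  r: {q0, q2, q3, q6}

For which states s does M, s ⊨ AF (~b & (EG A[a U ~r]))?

Sat(~b) = {q0, q4, q5, q6}
Sat(~r) = {q1, q4, q5}
A[a U ~r]: least fixpoint, start Z0 = Sat(~r) = {q1, q4, q5}, add states in Sat(a) with every successor in Z. Z1 = {q1, q3, q4, q5}; fixed.
Sat(A[a U ~r]) = {q1, q3, q4, q5}
EG A[a U ~r]: greatest fixpoint, start Z0 = {q1, q3, q4, q5}, keep only states in Sat with some successor in Z. Already a fixed point.
Sat(EG A[a U ~r]) = {q1, q3, q4, q5}
Sat(~b & (EG A[a U ~r])) = {q4, q5}
AF (~b & (EG A[a U ~r])): least fixpoint, start Z0 = {q4, q5}, add states with every successor in Z. Z1 = {q1, q4, q5}; Z2 = {q1, q3, q4, q5}; fixed.
Sat(AF (~b & (EG A[a U ~r]))) = {q1, q3, q4, q5}

{q1, q3, q4, q5}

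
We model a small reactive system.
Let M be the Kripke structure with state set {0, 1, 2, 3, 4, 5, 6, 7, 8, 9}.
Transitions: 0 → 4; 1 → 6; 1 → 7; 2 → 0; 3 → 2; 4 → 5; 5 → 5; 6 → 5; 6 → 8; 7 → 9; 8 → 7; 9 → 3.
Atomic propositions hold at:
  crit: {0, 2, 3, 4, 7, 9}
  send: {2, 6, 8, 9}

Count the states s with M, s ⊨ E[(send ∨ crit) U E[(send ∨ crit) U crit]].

8

Sat(send ∨ crit) = {0, 2, 3, 4, 6, 7, 8, 9}
E[(send ∨ crit) U crit]: least fixpoint, start Z0 = Sat(crit) = {0, 2, 3, 4, 7, 9}, add states in Sat(send ∨ crit) with some successor in Z. Z1 = {0, 2, 3, 4, 7, 8, 9}; Z2 = {0, 2, 3, 4, 6, 7, 8, 9}; fixed.
Sat(E[(send ∨ crit) U crit]) = {0, 2, 3, 4, 6, 7, 8, 9}
E[(send ∨ crit) U E[(send ∨ crit) U crit]]: least fixpoint, start Z0 = Sat(E[(send ∨ crit) U crit]) = {0, 2, 3, 4, 6, 7, 8, 9}, add states in Sat(send ∨ crit) with some successor in Z. Already a fixed point.
Sat(E[(send ∨ crit) U E[(send ∨ crit) U crit]]) = {0, 2, 3, 4, 6, 7, 8, 9}
|Sat(E[(send ∨ crit) U E[(send ∨ crit) U crit]])| = |{0, 2, 3, 4, 6, 7, 8, 9}| = 8.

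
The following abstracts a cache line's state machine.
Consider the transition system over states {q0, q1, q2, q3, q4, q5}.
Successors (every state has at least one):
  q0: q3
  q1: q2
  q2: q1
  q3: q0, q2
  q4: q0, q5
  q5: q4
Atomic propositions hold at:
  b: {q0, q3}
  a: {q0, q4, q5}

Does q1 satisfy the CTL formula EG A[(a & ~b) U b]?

No

Sat(~b) = {q1, q2, q4, q5}
Sat(a & ~b) = {q4, q5}
A[(a & ~b) U b]: least fixpoint, start Z0 = Sat(b) = {q0, q3}, add states in Sat(a & ~b) with every successor in Z. Already a fixed point.
Sat(A[(a & ~b) U b]) = {q0, q3}
EG A[(a & ~b) U b]: greatest fixpoint, start Z0 = {q0, q3}, keep only states in Sat with some successor in Z. Already a fixed point.
Sat(EG A[(a & ~b) U b]) = {q0, q3}
q1 ∉ Sat(EG A[(a & ~b) U b]) = {q0, q3}, so the formula does not hold at q1.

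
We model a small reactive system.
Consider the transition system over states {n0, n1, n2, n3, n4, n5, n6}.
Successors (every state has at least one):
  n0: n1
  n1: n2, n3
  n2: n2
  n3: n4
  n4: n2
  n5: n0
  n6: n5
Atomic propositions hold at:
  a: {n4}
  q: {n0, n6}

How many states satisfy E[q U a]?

1

E[q U a]: least fixpoint, start Z0 = Sat(a) = {n4}, add states in Sat(q) with some successor in Z. Already a fixed point.
Sat(E[q U a]) = {n4}
|Sat(E[q U a])| = |{n4}| = 1.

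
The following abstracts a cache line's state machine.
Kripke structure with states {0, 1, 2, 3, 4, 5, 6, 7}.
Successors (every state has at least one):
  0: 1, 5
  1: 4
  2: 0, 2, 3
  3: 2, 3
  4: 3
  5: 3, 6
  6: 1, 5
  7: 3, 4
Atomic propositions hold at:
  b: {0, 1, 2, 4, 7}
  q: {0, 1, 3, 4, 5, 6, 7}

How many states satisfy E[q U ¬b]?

7

Sat(¬b) = {3, 5, 6}
E[q U ¬b]: least fixpoint, start Z0 = Sat(¬b) = {3, 5, 6}, add states in Sat(q) with some successor in Z. Z1 = {0, 3, 4, 5, 6, 7}; Z2 = {0, 1, 3, 4, 5, 6, 7}; fixed.
Sat(E[q U ¬b]) = {0, 1, 3, 4, 5, 6, 7}
|Sat(E[q U ¬b])| = |{0, 1, 3, 4, 5, 6, 7}| = 7.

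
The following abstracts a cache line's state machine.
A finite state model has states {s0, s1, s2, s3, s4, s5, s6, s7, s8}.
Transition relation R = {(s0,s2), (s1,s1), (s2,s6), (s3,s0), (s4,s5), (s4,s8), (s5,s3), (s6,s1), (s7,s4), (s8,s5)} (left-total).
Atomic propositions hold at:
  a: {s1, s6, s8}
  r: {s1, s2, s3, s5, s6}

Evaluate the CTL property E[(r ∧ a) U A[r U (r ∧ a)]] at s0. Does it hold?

Sat(r ∧ a) = {s1, s6}
A[r U (r ∧ a)]: least fixpoint, start Z0 = Sat((r ∧ a)) = {s1, s6}, add states in Sat(r) with every successor in Z. Z1 = {s1, s2, s6}; fixed.
Sat(A[r U (r ∧ a)]) = {s1, s2, s6}
E[(r ∧ a) U A[r U (r ∧ a)]]: least fixpoint, start Z0 = Sat(A[r U (r ∧ a)]) = {s1, s2, s6}, add states in Sat(r ∧ a) with some successor in Z. Already a fixed point.
Sat(E[(r ∧ a) U A[r U (r ∧ a)]]) = {s1, s2, s6}
s0 ∉ Sat(E[(r ∧ a) U A[r U (r ∧ a)]]) = {s1, s2, s6}, so the formula does not hold at s0.

No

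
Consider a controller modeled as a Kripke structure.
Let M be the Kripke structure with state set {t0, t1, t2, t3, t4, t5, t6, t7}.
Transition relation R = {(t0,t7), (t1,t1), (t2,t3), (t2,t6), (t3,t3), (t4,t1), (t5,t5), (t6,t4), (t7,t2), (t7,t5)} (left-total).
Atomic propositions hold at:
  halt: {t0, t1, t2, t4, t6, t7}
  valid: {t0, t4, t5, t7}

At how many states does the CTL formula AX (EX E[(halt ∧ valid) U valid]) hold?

2

Sat(halt ∧ valid) = {t0, t4, t7}
E[(halt ∧ valid) U valid]: least fixpoint, start Z0 = Sat(valid) = {t0, t4, t5, t7}, add states in Sat(halt ∧ valid) with some successor in Z. Already a fixed point.
Sat(E[(halt ∧ valid) U valid]) = {t0, t4, t5, t7}
Sat(EX E[(halt ∧ valid) U valid]) = {s : some successor in {t0, t4, t5, t7}} = {t0, t5, t6, t7}
Sat(AX (EX E[(halt ∧ valid) U valid])) = {s : every successor in {t0, t5, t6, t7}} = {t0, t5}
|Sat(AX (EX E[(halt ∧ valid) U valid]))| = |{t0, t5}| = 2.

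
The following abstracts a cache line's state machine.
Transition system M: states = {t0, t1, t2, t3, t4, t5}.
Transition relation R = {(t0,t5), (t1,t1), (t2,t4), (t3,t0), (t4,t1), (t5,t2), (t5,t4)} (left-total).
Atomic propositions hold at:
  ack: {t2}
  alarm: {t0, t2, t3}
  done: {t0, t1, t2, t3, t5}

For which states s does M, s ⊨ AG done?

AG done: greatest fixpoint, start Z0 = {t0, t1, t2, t3, t5}, keep only states in Sat with every successor in Z. Z1 = {t0, t1, t3}; Z2 = {t1, t3}; Z3 = {t1}; fixed.
Sat(AG done) = {t1}

{t1}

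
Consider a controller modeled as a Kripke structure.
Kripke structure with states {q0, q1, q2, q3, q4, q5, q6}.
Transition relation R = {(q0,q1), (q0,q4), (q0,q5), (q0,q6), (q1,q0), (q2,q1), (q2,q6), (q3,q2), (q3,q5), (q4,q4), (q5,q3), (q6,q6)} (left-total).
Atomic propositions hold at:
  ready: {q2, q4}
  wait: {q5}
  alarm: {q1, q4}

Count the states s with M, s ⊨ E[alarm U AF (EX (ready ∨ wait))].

Sat(ready ∨ wait) = {q2, q4, q5}
Sat(EX (ready ∨ wait)) = {s : some successor in {q2, q4, q5}} = {q0, q3, q4}
AF (EX (ready ∨ wait)): least fixpoint, start Z0 = {q0, q3, q4}, add states with every successor in Z. Z1 = {q0, q1, q3, q4, q5}; fixed.
Sat(AF (EX (ready ∨ wait))) = {q0, q1, q3, q4, q5}
E[alarm U AF (EX (ready ∨ wait))]: least fixpoint, start Z0 = Sat(AF (EX (ready ∨ wait))) = {q0, q1, q3, q4, q5}, add states in Sat(alarm) with some successor in Z. Already a fixed point.
Sat(E[alarm U AF (EX (ready ∨ wait))]) = {q0, q1, q3, q4, q5}
|Sat(E[alarm U AF (EX (ready ∨ wait))])| = |{q0, q1, q3, q4, q5}| = 5.

5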